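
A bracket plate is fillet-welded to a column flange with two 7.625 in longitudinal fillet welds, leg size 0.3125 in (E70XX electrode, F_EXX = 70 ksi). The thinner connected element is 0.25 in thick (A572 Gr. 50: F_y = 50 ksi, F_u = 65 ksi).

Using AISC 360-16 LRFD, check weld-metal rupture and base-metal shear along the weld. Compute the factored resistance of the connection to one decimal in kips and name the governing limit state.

Weld metal: throat = 0.707×0.3125 = 0.22094 in, L = 2×7.625 = 15.25 in. φR_n = 0.75 × 0.6 × 70 × 0.22094 × 15.25 = 106.1 kips.
Base metal shear (0.25 in plate): yield φR_n = 1.0×0.6×50×0.25×15.25 = 114.4 kips; rupture φR_n = 0.75×0.6×65×0.25×15.25 = 111.5 kips; take 111.5 kips (rupture).
Governing: min(106.1, 111.5) = 106.1 kips → weld metal.

106.1 kips (weld metal governs)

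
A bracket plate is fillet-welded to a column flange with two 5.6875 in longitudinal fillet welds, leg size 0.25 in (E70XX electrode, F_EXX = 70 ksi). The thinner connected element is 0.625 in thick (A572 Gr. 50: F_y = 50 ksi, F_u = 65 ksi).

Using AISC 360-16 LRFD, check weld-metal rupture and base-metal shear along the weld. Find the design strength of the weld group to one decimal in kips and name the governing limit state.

63.3 kips (weld metal governs)

Weld metal: throat = 0.707×0.25 = 0.17675 in, L = 2×5.6875 = 11.375 in. φR_n = 0.75 × 0.6 × 70 × 0.17675 × 11.375 = 63.3 kips.
Base metal shear (0.625 in plate): yield φR_n = 1.0×0.6×50×0.625×11.375 = 213.3 kips; rupture φR_n = 0.75×0.6×65×0.625×11.375 = 207.9 kips; take 207.9 kips (rupture).
Governing: min(63.3, 207.9) = 63.3 kips → weld metal.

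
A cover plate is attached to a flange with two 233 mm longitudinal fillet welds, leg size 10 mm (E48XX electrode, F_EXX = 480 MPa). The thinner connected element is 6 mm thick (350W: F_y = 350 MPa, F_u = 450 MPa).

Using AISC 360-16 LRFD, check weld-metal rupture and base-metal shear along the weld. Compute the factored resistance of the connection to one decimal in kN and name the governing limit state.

Weld metal: throat = 0.707×10 = 7.07 mm, L = 2×233 = 466 mm. φR_n = 0.75 × 0.6 × 480 × 7.07 × 466 = 711.6 kN.
Base metal shear (6 mm plate): yield φR_n = 1.0×0.6×350×6×466 = 587.2 kN; rupture φR_n = 0.75×0.6×450×6×466 = 566.2 kN; take 566.2 kN (rupture).
Governing: min(711.6, 566.2) = 566.2 kN → base-metal shear.

566.2 kN (base-metal shear governs)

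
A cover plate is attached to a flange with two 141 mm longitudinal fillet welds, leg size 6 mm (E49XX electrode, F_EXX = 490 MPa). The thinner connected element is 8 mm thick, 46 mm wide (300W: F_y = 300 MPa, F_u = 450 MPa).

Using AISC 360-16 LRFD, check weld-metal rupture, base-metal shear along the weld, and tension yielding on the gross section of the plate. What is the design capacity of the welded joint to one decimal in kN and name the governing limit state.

Weld metal: throat = 0.707×6 = 4.242 mm, L = 2×141 = 282 mm. φR_n = 0.75 × 0.6 × 490 × 4.242 × 282 = 263.8 kN.
Base metal shear (8 mm plate): yield φR_n = 1.0×0.6×300×8×282 = 406.1 kN; rupture φR_n = 0.75×0.6×450×8×282 = 456.8 kN; take 406.1 kN (yield).
Tension yield (gross): A_g = 46×8 = 368 mm². φR_n = 0.90 × 300 × 368 = 99.4 kN.
Governing: min(263.8, 406.1, 99.4) = 99.4 kN → gross-section yield.

99.4 kN (gross-section yield governs)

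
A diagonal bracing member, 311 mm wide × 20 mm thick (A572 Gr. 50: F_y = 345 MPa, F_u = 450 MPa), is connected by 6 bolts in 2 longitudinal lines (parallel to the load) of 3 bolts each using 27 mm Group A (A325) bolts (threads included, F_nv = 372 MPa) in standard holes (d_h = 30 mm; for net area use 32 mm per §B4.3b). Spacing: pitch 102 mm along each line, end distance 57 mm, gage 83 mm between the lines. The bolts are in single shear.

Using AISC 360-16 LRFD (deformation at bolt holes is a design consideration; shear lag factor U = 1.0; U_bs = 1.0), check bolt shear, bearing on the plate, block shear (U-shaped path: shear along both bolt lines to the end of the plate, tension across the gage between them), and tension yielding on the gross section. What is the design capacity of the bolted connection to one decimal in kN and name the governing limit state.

Bolt shear: A_b = π(27)²/4 = 572.56 mm². φR_n = 0.75 × 372 × 572.56 × 6 × 1 = 958.5 kN.
Bearing (20 mm plate, F_u = 450 MPa): end bolts L_c = 57 − 30/2 = 42, R_n = min(1.2×42×20×450, 2.4×27×20×450) = 453.6 kN/bolt; interior L_c = 102 − 30 = 72, R_n = 583.2 kN/bolt. φR_n = 0.75 × (2×453.6 + 4×583.2) = 2430.0 kN.
Block shear: shear path 2×[57+2×102] = 2×261 mm, A_gv = 10440, A_nv = 2×(261 − 2.5×32)×20 = 7240 mm²; tension across gage: (83 − 1×32)×20 = 1020 mm². R_n = min(0.6×450×7240, 0.6×345×10440) + 1.0×450×1020 = min(1954.8, 2161.1) + 459 = 2413.8 kN. φR_n = 0.75 × 2413.8 = 1810.4 kN.
Tension yield (gross): A_g = 311×20 = 6220 mm². φR_n = 0.90 × 345 × 6220 = 1931.3 kN.
Governing: min(958.5, 2430.0, 1810.4, 1931.3) = 958.5 kN → bolt shear.

958.5 kN (bolt shear governs)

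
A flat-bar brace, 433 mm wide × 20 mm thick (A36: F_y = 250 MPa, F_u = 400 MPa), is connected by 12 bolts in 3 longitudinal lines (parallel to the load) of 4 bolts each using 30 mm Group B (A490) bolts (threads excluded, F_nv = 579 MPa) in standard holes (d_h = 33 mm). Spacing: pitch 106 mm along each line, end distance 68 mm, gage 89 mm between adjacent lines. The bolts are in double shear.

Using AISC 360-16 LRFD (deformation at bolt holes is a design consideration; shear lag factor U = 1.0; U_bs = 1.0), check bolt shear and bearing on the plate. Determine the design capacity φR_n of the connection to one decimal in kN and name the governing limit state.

Bolt shear: A_b = π(30)²/4 = 706.86 mm². φR_n = 0.75 × 579 × 706.86 × 12 × 2 = 7366.9 kN.
Bearing (20 mm plate, F_u = 400 MPa): end bolts L_c = 68 − 33/2 = 51.5, R_n = min(1.2×51.5×20×400, 2.4×30×20×400) = 494.4 kN/bolt; interior L_c = 106 − 33 = 73, R_n = 576 kN/bolt. φR_n = 0.75 × (3×494.4 + 9×576) = 5000.4 kN.
Governing: min(7366.9, 5000.4) = 5000.4 kN → bearing.

5000.4 kN (bearing governs)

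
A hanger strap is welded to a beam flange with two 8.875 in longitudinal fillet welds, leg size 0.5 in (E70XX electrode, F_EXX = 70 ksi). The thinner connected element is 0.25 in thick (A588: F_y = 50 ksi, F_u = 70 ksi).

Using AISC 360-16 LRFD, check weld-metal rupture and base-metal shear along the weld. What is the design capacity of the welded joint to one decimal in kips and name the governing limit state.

Weld metal: throat = 0.707×0.5 = 0.3535 in, L = 2×8.875 = 17.75 in. φR_n = 0.75 × 0.6 × 70 × 0.3535 × 17.75 = 197.7 kips.
Base metal shear (0.25 in plate): yield φR_n = 1.0×0.6×50×0.25×17.75 = 133.1 kips; rupture φR_n = 0.75×0.6×70×0.25×17.75 = 139.8 kips; take 133.1 kips (yield).
Governing: min(197.7, 133.1) = 133.1 kips → base-metal shear.

133.1 kips (base-metal shear governs)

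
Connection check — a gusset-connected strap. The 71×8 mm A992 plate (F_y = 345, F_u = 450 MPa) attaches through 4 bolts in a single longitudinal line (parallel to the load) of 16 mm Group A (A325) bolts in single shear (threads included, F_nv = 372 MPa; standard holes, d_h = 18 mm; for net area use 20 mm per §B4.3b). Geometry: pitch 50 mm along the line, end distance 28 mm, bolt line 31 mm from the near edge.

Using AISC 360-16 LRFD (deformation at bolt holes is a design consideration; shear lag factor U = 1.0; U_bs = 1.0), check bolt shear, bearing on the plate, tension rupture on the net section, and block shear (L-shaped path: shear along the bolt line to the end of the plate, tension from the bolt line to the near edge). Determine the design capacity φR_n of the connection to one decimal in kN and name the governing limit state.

Bolt shear: A_b = π(16)²/4 = 201.06 mm². φR_n = 0.75 × 372 × 201.06 × 4 × 1 = 224.4 kN.
Bearing (8 mm plate, F_u = 450 MPa): end bolts L_c = 28 − 18/2 = 19, R_n = min(1.2×19×8×450, 2.4×16×8×450) = 82.08 kN/bolt; interior L_c = 50 − 18 = 32, R_n = 138.24 kN/bolt. φR_n = 0.75 × (1×82.08 + 3×138.24) = 372.6 kN.
Tension rupture (net): A_n = (71 − 1×20)×8 = 408 mm² (U = 1.0, A_e = A_n). φR_n = 0.75 × 450 × 408 = 137.7 kN.
Block shear: shear path 1×[28+3×50] = 1×178 mm, A_gv = 1424, A_nv = 1×(178 − 3.5×20)×8 = 864 mm²; tension to near edge: (31 − 0.5×20)×8 = 168 mm². R_n = min(0.6×450×864, 0.6×345×1424) + 1.0×450×168 = min(233.28, 294.77) + 75.6 = 308.88 kN. φR_n = 0.75 × 308.88 = 231.7 kN.
Governing: min(224.4, 372.6, 137.7, 231.7) = 137.7 kN → net-section rupture.

137.7 kN (net-section rupture governs)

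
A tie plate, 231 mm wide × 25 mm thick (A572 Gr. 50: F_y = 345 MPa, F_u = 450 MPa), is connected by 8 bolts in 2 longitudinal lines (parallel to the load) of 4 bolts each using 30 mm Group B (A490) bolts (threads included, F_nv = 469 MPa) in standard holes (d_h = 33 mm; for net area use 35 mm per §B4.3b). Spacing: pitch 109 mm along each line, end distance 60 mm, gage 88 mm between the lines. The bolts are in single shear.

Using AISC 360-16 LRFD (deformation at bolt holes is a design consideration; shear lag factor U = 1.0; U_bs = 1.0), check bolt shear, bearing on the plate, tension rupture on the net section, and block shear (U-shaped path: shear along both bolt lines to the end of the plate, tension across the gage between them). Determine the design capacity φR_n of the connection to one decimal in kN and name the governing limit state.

Bolt shear: A_b = π(30)²/4 = 706.86 mm². φR_n = 0.75 × 469 × 706.86 × 8 × 1 = 1989.1 kN.
Bearing (25 mm plate, F_u = 450 MPa): end bolts L_c = 60 − 33/2 = 43.5, R_n = min(1.2×43.5×25×450, 2.4×30×25×450) = 587.25 kN/bolt; interior L_c = 109 − 33 = 76, R_n = 810 kN/bolt. φR_n = 0.75 × (2×587.25 + 6×810) = 4525.9 kN.
Tension rupture (net): A_n = (231 − 2×35)×25 = 4025 mm² (U = 1.0, A_e = A_n). φR_n = 0.75 × 450 × 4025 = 1358.4 kN.
Block shear: shear path 2×[60+3×109] = 2×387 mm, A_gv = 19350, A_nv = 2×(387 − 3.5×35)×25 = 13225 mm²; tension across gage: (88 − 1×35)×25 = 1325 mm². R_n = min(0.6×450×13225, 0.6×345×19350) + 1.0×450×1325 = min(3570.8, 4005.5) + 596.25 = 4167.1 kN. φR_n = 0.75 × 4167.1 = 3125.3 kN.
Governing: min(1989.1, 4525.9, 1358.4, 3125.3) = 1358.4 kN → net-section rupture.

1358.4 kN (net-section rupture governs)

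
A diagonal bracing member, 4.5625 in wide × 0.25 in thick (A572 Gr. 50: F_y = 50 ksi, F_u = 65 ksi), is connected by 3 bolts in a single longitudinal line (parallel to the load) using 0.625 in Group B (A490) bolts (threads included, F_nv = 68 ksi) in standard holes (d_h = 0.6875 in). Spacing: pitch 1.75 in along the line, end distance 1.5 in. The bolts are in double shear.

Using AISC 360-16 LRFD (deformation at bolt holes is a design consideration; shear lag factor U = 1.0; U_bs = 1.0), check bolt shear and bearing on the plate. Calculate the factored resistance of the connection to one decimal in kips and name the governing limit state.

Bolt shear: A_b = π(0.625)²/4 = 0.3068 in². φR_n = 0.75 × 68 × 0.3068 × 3 × 2 = 93.9 kips.
Bearing (0.25 in plate, F_u = 65 ksi): end bolts L_c = 1.5 − 0.6875/2 = 1.15625, R_n = min(1.2×1.15625×0.25×65, 2.4×0.625×0.25×65) = 22.547 kips/bolt; interior L_c = 1.75 − 0.6875 = 1.0625, R_n = 20.719 kips/bolt. φR_n = 0.75 × (1×22.547 + 2×20.719) = 48.0 kips.
Governing: min(93.9, 48.0) = 48.0 kips → bearing.

48.0 kips (bearing governs)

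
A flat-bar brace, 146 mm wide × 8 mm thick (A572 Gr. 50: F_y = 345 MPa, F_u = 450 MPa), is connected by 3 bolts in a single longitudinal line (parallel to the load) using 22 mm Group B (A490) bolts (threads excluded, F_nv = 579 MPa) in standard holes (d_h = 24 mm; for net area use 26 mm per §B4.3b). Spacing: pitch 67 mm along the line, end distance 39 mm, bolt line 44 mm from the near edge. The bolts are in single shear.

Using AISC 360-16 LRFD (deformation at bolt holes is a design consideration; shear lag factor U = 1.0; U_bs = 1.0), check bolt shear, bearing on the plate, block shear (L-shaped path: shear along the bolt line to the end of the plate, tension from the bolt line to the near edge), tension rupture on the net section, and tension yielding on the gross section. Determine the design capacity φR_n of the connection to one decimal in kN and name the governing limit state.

258.7 kN (block shear governs)

Bolt shear: A_b = π(22)²/4 = 380.13 mm². φR_n = 0.75 × 579 × 380.13 × 3 × 1 = 495.2 kN.
Bearing (8 mm plate, F_u = 450 MPa): end bolts L_c = 39 − 24/2 = 27, R_n = min(1.2×27×8×450, 2.4×22×8×450) = 116.64 kN/bolt; interior L_c = 67 − 24 = 43, R_n = 185.76 kN/bolt. φR_n = 0.75 × (1×116.64 + 2×185.76) = 366.1 kN.
Block shear: shear path 1×[39+2×67] = 1×173 mm, A_gv = 1384, A_nv = 1×(173 − 2.5×26)×8 = 864 mm²; tension to near edge: (44 − 0.5×26)×8 = 248 mm². R_n = min(0.6×450×864, 0.6×345×1384) + 1.0×450×248 = min(233.28, 286.49) + 111.6 = 344.88 kN. φR_n = 0.75 × 344.88 = 258.7 kN.
Tension rupture (net): A_n = (146 − 1×26)×8 = 960 mm² (U = 1.0, A_e = A_n). φR_n = 0.75 × 450 × 960 = 324.0 kN.
Tension yield (gross): A_g = 146×8 = 1168 mm². φR_n = 0.90 × 345 × 1168 = 362.7 kN.
Governing: min(495.2, 366.1, 258.7, 324.0, 362.7) = 258.7 kN → block shear.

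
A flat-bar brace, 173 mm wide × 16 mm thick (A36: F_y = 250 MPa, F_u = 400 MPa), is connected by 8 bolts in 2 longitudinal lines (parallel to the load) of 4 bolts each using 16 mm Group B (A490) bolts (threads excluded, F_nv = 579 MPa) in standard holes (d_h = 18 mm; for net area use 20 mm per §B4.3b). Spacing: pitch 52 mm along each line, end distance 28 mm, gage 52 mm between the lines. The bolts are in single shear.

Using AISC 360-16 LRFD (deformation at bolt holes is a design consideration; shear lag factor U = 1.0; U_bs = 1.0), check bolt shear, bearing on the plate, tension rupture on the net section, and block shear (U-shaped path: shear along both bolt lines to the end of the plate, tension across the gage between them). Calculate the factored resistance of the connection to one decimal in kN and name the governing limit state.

Bolt shear: A_b = π(16)²/4 = 201.06 mm². φR_n = 0.75 × 579 × 201.06 × 8 × 1 = 698.5 kN.
Bearing (16 mm plate, F_u = 400 MPa): end bolts L_c = 28 − 18/2 = 19, R_n = min(1.2×19×16×400, 2.4×16×16×400) = 145.92 kN/bolt; interior L_c = 52 − 18 = 34, R_n = 245.76 kN/bolt. φR_n = 0.75 × (2×145.92 + 6×245.76) = 1324.8 kN.
Tension rupture (net): A_n = (173 − 2×20)×16 = 2128 mm² (U = 1.0, A_e = A_n). φR_n = 0.75 × 400 × 2128 = 638.4 kN.
Block shear: shear path 2×[28+3×52] = 2×184 mm, A_gv = 5888, A_nv = 2×(184 − 3.5×20)×16 = 3648 mm²; tension across gage: (52 − 1×20)×16 = 512 mm². R_n = min(0.6×400×3648, 0.6×250×5888) + 1.0×400×512 = min(875.52, 883.2) + 204.8 = 1080.3 kN. φR_n = 0.75 × 1080.3 = 810.2 kN.
Governing: min(698.5, 1324.8, 638.4, 810.2) = 638.4 kN → net-section rupture.

638.4 kN (net-section rupture governs)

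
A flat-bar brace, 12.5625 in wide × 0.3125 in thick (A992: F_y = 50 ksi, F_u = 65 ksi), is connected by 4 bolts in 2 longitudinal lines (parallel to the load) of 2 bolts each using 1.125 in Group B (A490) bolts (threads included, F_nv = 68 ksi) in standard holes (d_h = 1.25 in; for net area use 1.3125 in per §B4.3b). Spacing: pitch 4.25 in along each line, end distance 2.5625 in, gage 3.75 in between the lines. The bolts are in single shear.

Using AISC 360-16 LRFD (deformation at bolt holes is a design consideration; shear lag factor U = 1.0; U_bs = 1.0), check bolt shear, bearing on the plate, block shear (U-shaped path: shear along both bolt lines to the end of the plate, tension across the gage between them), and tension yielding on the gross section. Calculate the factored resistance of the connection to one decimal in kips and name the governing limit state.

125.7 kips (block shear governs)

Bolt shear: A_b = π(1.125)²/4 = 0.99402 in². φR_n = 0.75 × 68 × 0.99402 × 4 × 1 = 202.8 kips.
Bearing (0.3125 in plate, F_u = 65 ksi): end bolts L_c = 2.5625 − 1.25/2 = 1.9375, R_n = min(1.2×1.9375×0.3125×65, 2.4×1.125×0.3125×65) = 47.227 kips/bolt; interior L_c = 4.25 − 1.25 = 3, R_n = 54.844 kips/bolt. φR_n = 0.75 × (2×47.227 + 2×54.844) = 153.1 kips.
Block shear: shear path 2×[2.5625+1×4.25] = 2×6.8125 in, A_gv = 4.2578, A_nv = 2×(6.8125 − 1.5×1.3125)×0.3125 = 3.0273 in²; tension across gage: (3.75 − 1×1.3125)×0.3125 = 0.76172 in². R_n = min(0.6×65×3.0273, 0.6×50×4.2578) + 1.0×65×0.76172 = min(118.06, 127.73) + 49.512 = 167.57 kips. φR_n = 0.75 × 167.57 = 125.7 kips.
Tension yield (gross): A_g = 12.5625×0.3125 = 3.9258 in². φR_n = 0.90 × 50 × 3.9258 = 176.7 kips.
Governing: min(202.8, 153.1, 125.7, 176.7) = 125.7 kips → block shear.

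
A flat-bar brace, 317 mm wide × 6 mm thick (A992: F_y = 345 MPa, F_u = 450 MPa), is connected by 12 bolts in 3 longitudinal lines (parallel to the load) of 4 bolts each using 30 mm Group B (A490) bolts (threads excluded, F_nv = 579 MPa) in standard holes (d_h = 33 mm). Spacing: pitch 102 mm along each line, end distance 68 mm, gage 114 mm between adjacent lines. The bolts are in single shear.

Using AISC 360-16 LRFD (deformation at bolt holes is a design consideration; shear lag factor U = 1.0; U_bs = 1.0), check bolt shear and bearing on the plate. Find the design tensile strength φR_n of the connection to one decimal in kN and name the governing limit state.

1687.6 kN (bearing governs)

Bolt shear: A_b = π(30)²/4 = 706.86 mm². φR_n = 0.75 × 579 × 706.86 × 12 × 1 = 3683.4 kN.
Bearing (6 mm plate, F_u = 450 MPa): end bolts L_c = 68 − 33/2 = 51.5, R_n = min(1.2×51.5×6×450, 2.4×30×6×450) = 166.86 kN/bolt; interior L_c = 102 − 33 = 69, R_n = 194.4 kN/bolt. φR_n = 0.75 × (3×166.86 + 9×194.4) = 1687.6 kN.
Governing: min(3683.4, 1687.6) = 1687.6 kN → bearing.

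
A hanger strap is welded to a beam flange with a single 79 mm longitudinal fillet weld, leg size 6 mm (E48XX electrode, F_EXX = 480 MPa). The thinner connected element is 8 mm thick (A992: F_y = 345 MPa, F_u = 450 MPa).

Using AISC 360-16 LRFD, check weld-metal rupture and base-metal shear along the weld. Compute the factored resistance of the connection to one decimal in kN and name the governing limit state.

72.4 kN (weld metal governs)

Weld metal: throat = 0.707×6 = 4.242 mm, L = 79 mm. φR_n = 0.75 × 0.6 × 480 × 4.242 × 79 = 72.4 kN.
Base metal shear (8 mm plate): yield φR_n = 1.0×0.6×345×8×79 = 130.8 kN; rupture φR_n = 0.75×0.6×450×8×79 = 128.0 kN; take 128.0 kN (rupture).
Governing: min(72.4, 128.0) = 72.4 kN → weld metal.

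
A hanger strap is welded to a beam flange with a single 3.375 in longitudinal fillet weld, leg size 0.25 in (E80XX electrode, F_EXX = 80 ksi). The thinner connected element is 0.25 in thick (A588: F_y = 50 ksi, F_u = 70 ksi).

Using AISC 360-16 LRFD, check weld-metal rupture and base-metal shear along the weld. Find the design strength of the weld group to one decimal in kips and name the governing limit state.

21.5 kips (weld metal governs)

Weld metal: throat = 0.707×0.25 = 0.17675 in, L = 3.375 in. φR_n = 0.75 × 0.6 × 80 × 0.17675 × 3.375 = 21.5 kips.
Base metal shear (0.25 in plate): yield φR_n = 1.0×0.6×50×0.25×3.375 = 25.3 kips; rupture φR_n = 0.75×0.6×70×0.25×3.375 = 26.6 kips; take 25.3 kips (yield).
Governing: min(21.5, 25.3) = 21.5 kips → weld metal.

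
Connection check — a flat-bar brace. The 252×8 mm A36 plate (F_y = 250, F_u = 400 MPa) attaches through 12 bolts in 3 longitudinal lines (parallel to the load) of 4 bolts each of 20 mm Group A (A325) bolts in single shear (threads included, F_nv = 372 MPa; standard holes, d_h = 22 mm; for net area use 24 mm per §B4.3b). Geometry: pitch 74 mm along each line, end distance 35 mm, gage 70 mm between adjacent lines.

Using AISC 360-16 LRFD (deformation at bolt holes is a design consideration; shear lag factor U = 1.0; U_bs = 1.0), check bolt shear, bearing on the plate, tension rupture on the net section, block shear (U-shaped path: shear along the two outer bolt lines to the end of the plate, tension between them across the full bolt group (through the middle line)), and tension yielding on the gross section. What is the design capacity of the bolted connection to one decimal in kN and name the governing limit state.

Bolt shear: A_b = π(20)²/4 = 314.16 mm². φR_n = 0.75 × 372 × 314.16 × 12 × 1 = 1051.8 kN.
Bearing (8 mm plate, F_u = 400 MPa): end bolts L_c = 35 − 22/2 = 24, R_n = min(1.2×24×8×400, 2.4×20×8×400) = 92.16 kN/bolt; interior L_c = 74 − 22 = 52, R_n = 153.6 kN/bolt. φR_n = 0.75 × (3×92.16 + 9×153.6) = 1244.2 kN.
Tension rupture (net): A_n = (252 − 3×24)×8 = 1440 mm² (U = 1.0, A_e = A_n). φR_n = 0.75 × 400 × 1440 = 432.0 kN.
Block shear: shear path 2×[35+3×74] = 2×257 mm, A_gv = 4112, A_nv = 2×(257 − 3.5×24)×8 = 2768 mm²; tension across gage: (140 − 2×24)×8 = 736 mm². R_n = min(0.6×400×2768, 0.6×250×4112) + 1.0×400×736 = min(664.32, 616.8) + 294.4 = 911.2 kN. φR_n = 0.75 × 911.2 = 683.4 kN.
Tension yield (gross): A_g = 252×8 = 2016 mm². φR_n = 0.90 × 250 × 2016 = 453.6 kN.
Governing: min(1051.8, 1244.2, 432.0, 683.4, 453.6) = 432.0 kN → net-section rupture.

432.0 kN (net-section rupture governs)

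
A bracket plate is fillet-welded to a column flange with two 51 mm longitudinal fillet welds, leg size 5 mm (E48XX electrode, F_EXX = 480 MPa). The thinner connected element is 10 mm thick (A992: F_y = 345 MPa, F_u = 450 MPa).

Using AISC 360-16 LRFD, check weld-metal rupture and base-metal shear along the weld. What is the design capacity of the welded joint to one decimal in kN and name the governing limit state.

Weld metal: throat = 0.707×5 = 3.535 mm, L = 2×51 = 102 mm. φR_n = 0.75 × 0.6 × 480 × 3.535 × 102 = 77.9 kN.
Base metal shear (10 mm plate): yield φR_n = 1.0×0.6×345×10×102 = 211.1 kN; rupture φR_n = 0.75×0.6×450×10×102 = 206.6 kN; take 206.6 kN (rupture).
Governing: min(77.9, 206.6) = 77.9 kN → weld metal.

77.9 kN (weld metal governs)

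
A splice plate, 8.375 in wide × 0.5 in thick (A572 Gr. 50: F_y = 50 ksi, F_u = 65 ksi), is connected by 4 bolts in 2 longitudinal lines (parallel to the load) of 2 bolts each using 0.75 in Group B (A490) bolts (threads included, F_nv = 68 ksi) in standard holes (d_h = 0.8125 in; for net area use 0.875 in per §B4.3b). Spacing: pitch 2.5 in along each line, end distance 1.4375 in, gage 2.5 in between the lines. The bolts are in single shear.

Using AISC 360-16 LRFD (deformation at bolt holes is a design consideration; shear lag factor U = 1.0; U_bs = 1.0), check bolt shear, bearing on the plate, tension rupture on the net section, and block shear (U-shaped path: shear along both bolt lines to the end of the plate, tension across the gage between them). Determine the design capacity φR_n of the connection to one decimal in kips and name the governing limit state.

90.1 kips (bolt shear governs)

Bolt shear: A_b = π(0.75)²/4 = 0.44179 in². φR_n = 0.75 × 68 × 0.44179 × 4 × 1 = 90.1 kips.
Bearing (0.5 in plate, F_u = 65 ksi): end bolts L_c = 1.4375 − 0.8125/2 = 1.03125, R_n = min(1.2×1.03125×0.5×65, 2.4×0.75×0.5×65) = 40.219 kips/bolt; interior L_c = 2.5 − 0.8125 = 1.6875, R_n = 58.5 kips/bolt. φR_n = 0.75 × (2×40.219 + 2×58.5) = 148.1 kips.
Tension rupture (net): A_n = (8.375 − 2×0.875)×0.5 = 3.3125 in² (U = 1.0, A_e = A_n). φR_n = 0.75 × 65 × 3.3125 = 161.5 kips.
Block shear: shear path 2×[1.4375+1×2.5] = 2×3.9375 in, A_gv = 3.9375, A_nv = 2×(3.9375 − 1.5×0.875)×0.5 = 2.625 in²; tension across gage: (2.5 − 1×0.875)×0.5 = 0.8125 in². R_n = min(0.6×65×2.625, 0.6×50×3.9375) + 1.0×65×0.8125 = min(102.38, 118.13) + 52.813 = 155.19 kips. φR_n = 0.75 × 155.19 = 116.4 kips.
Governing: min(90.1, 148.1, 161.5, 116.4) = 90.1 kips → bolt shear.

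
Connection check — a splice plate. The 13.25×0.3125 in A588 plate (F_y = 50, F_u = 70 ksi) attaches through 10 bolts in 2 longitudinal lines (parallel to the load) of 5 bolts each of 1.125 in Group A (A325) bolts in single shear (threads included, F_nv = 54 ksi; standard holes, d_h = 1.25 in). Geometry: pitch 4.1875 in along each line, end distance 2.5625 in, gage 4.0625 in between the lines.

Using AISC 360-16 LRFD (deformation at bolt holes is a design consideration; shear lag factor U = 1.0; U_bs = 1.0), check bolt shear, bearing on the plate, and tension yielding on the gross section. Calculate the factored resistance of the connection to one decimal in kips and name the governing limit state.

186.3 kips (gross-section yield governs)

Bolt shear: A_b = π(1.125)²/4 = 0.99402 in². φR_n = 0.75 × 54 × 0.99402 × 10 × 1 = 402.6 kips.
Bearing (0.3125 in plate, F_u = 70 ksi): end bolts L_c = 2.5625 − 1.25/2 = 1.9375, R_n = min(1.2×1.9375×0.3125×70, 2.4×1.125×0.3125×70) = 50.859 kips/bolt; interior L_c = 4.1875 − 1.25 = 2.9375, R_n = 59.063 kips/bolt. φR_n = 0.75 × (2×50.859 + 8×59.063) = 430.7 kips.
Tension yield (gross): A_g = 13.25×0.3125 = 4.1406 in². φR_n = 0.90 × 50 × 4.1406 = 186.3 kips.
Governing: min(402.6, 430.7, 186.3) = 186.3 kips → gross-section yield.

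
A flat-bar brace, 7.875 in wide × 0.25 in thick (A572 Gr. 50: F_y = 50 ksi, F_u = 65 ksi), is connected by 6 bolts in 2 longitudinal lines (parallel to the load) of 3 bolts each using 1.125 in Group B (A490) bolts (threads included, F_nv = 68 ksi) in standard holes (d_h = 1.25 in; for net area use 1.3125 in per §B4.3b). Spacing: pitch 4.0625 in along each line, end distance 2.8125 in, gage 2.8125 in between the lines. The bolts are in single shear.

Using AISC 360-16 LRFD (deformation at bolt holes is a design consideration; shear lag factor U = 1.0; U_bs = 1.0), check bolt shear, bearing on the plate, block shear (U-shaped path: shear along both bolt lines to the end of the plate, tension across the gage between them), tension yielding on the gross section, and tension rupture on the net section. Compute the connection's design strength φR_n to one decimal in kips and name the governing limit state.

64.0 kips (net-section rupture governs)

Bolt shear: A_b = π(1.125)²/4 = 0.99402 in². φR_n = 0.75 × 68 × 0.99402 × 6 × 1 = 304.2 kips.
Bearing (0.25 in plate, F_u = 65 ksi): end bolts L_c = 2.8125 − 1.25/2 = 2.1875, R_n = min(1.2×2.1875×0.25×65, 2.4×1.125×0.25×65) = 42.656 kips/bolt; interior L_c = 4.0625 − 1.25 = 2.8125, R_n = 43.875 kips/bolt. φR_n = 0.75 × (2×42.656 + 4×43.875) = 195.6 kips.
Block shear: shear path 2×[2.8125+2×4.0625] = 2×10.9375 in, A_gv = 5.4688, A_nv = 2×(10.9375 − 2.5×1.3125)×0.25 = 3.8281 in²; tension across gage: (2.8125 − 1×1.3125)×0.25 = 0.375 in². R_n = min(0.6×65×3.8281, 0.6×50×5.4688) + 1.0×65×0.375 = min(149.3, 164.06) + 24.375 = 173.68 kips. φR_n = 0.75 × 173.68 = 130.3 kips.
Tension yield (gross): A_g = 7.875×0.25 = 1.9688 in². φR_n = 0.90 × 50 × 1.9688 = 88.6 kips.
Tension rupture (net): A_n = (7.875 − 2×1.3125)×0.25 = 1.3125 in² (U = 1.0, A_e = A_n). φR_n = 0.75 × 65 × 1.3125 = 64.0 kips.
Governing: min(304.2, 195.6, 130.3, 88.6, 64.0) = 64.0 kips → net-section rupture.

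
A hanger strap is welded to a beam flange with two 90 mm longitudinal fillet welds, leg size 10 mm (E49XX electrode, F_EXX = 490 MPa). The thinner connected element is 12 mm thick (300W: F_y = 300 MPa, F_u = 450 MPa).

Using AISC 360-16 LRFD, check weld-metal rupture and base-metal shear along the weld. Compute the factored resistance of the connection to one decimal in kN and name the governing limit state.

280.6 kN (weld metal governs)

Weld metal: throat = 0.707×10 = 7.07 mm, L = 2×90 = 180 mm. φR_n = 0.75 × 0.6 × 490 × 7.07 × 180 = 280.6 kN.
Base metal shear (12 mm plate): yield φR_n = 1.0×0.6×300×12×180 = 388.8 kN; rupture φR_n = 0.75×0.6×450×12×180 = 437.4 kN; take 388.8 kN (yield).
Governing: min(280.6, 388.8) = 280.6 kN → weld metal.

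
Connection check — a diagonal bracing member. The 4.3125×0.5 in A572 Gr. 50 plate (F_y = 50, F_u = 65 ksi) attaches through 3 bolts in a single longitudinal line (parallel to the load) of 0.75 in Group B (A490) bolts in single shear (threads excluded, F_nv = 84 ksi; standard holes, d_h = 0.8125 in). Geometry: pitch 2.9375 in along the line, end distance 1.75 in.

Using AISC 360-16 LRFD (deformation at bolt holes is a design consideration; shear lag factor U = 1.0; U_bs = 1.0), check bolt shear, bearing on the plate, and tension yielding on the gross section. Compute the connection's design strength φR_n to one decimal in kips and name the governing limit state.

Bolt shear: A_b = π(0.75)²/4 = 0.44179 in². φR_n = 0.75 × 84 × 0.44179 × 3 × 1 = 83.5 kips.
Bearing (0.5 in plate, F_u = 65 ksi): end bolts L_c = 1.75 − 0.8125/2 = 1.34375, R_n = min(1.2×1.34375×0.5×65, 2.4×0.75×0.5×65) = 52.406 kips/bolt; interior L_c = 2.9375 − 0.8125 = 2.125, R_n = 58.5 kips/bolt. φR_n = 0.75 × (1×52.406 + 2×58.5) = 127.1 kips.
Tension yield (gross): A_g = 4.3125×0.5 = 2.1563 in². φR_n = 0.90 × 50 × 2.1563 = 97.0 kips.
Governing: min(83.5, 127.1, 97.0) = 83.5 kips → bolt shear.

83.5 kips (bolt shear governs)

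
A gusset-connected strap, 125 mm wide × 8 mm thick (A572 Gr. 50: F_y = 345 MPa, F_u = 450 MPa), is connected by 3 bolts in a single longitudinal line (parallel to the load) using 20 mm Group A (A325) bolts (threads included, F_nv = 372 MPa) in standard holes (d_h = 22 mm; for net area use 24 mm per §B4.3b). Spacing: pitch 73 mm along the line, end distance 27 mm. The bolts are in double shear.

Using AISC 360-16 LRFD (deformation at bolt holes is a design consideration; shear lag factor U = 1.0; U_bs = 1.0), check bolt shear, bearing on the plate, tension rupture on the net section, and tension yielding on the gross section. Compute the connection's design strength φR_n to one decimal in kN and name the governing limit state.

272.7 kN (net-section rupture governs)

Bolt shear: A_b = π(20)²/4 = 314.16 mm². φR_n = 0.75 × 372 × 314.16 × 3 × 2 = 525.9 kN.
Bearing (8 mm plate, F_u = 450 MPa): end bolts L_c = 27 − 22/2 = 16, R_n = min(1.2×16×8×450, 2.4×20×8×450) = 69.12 kN/bolt; interior L_c = 73 − 22 = 51, R_n = 172.8 kN/bolt. φR_n = 0.75 × (1×69.12 + 2×172.8) = 311.0 kN.
Tension rupture (net): A_n = (125 − 1×24)×8 = 808 mm² (U = 1.0, A_e = A_n). φR_n = 0.75 × 450 × 808 = 272.7 kN.
Tension yield (gross): A_g = 125×8 = 1000 mm². φR_n = 0.90 × 345 × 1000 = 310.5 kN.
Governing: min(525.9, 311.0, 272.7, 310.5) = 272.7 kN → net-section rupture.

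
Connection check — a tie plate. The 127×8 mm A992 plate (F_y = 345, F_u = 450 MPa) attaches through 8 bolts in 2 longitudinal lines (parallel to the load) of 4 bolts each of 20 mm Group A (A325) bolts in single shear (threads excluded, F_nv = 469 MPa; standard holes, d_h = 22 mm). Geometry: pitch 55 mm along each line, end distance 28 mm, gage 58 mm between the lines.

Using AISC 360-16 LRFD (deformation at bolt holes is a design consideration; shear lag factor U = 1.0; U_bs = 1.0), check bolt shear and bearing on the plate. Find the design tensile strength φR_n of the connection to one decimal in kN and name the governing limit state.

Bolt shear: A_b = π(20)²/4 = 314.16 mm². φR_n = 0.75 × 469 × 314.16 × 8 × 1 = 884.0 kN.
Bearing (8 mm plate, F_u = 450 MPa): end bolts L_c = 28 − 22/2 = 17, R_n = min(1.2×17×8×450, 2.4×20×8×450) = 73.44 kN/bolt; interior L_c = 55 − 22 = 33, R_n = 142.56 kN/bolt. φR_n = 0.75 × (2×73.44 + 6×142.56) = 751.7 kN.
Governing: min(884.0, 751.7) = 751.7 kN → bearing.

751.7 kN (bearing governs)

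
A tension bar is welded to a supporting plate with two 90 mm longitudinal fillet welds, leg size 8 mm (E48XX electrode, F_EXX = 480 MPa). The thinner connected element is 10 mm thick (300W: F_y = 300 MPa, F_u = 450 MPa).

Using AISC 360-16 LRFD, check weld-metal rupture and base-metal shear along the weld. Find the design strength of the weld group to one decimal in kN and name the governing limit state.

Weld metal: throat = 0.707×8 = 5.656 mm, L = 2×90 = 180 mm. φR_n = 0.75 × 0.6 × 480 × 5.656 × 180 = 219.9 kN.
Base metal shear (10 mm plate): yield φR_n = 1.0×0.6×300×10×180 = 324.0 kN; rupture φR_n = 0.75×0.6×450×10×180 = 364.5 kN; take 324.0 kN (yield).
Governing: min(219.9, 324.0) = 219.9 kN → weld metal.

219.9 kN (weld metal governs)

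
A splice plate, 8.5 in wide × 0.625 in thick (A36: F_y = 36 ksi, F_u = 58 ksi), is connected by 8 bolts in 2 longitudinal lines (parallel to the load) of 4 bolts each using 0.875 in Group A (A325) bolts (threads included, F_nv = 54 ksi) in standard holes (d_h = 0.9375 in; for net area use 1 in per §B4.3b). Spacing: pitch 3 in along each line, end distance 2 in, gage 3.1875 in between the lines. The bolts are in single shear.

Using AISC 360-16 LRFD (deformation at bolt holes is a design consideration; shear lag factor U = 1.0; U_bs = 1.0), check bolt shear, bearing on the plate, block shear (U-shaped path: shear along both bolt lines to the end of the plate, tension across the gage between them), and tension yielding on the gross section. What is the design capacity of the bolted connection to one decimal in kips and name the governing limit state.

Bolt shear: A_b = π(0.875)²/4 = 0.60132 in². φR_n = 0.75 × 54 × 0.60132 × 8 × 1 = 194.8 kips.
Bearing (0.625 in plate, F_u = 58 ksi): end bolts L_c = 2 − 0.9375/2 = 1.53125, R_n = min(1.2×1.53125×0.625×58, 2.4×0.875×0.625×58) = 66.609 kips/bolt; interior L_c = 3 − 0.9375 = 2.0625, R_n = 76.125 kips/bolt. φR_n = 0.75 × (2×66.609 + 6×76.125) = 442.5 kips.
Block shear: shear path 2×[2+3×3] = 2×11 in, A_gv = 13.75, A_nv = 2×(11 − 3.5×1)×0.625 = 9.375 in²; tension across gage: (3.1875 − 1×1)×0.625 = 1.3672 in². R_n = min(0.6×58×9.375, 0.6×36×13.75) + 1.0×58×1.3672 = min(326.25, 297) + 79.298 = 376.3 kips. φR_n = 0.75 × 376.3 = 282.2 kips.
Tension yield (gross): A_g = 8.5×0.625 = 5.3125 in². φR_n = 0.90 × 36 × 5.3125 = 172.1 kips.
Governing: min(194.8, 442.5, 282.2, 172.1) = 172.1 kips → gross-section yield.

172.1 kips (gross-section yield governs)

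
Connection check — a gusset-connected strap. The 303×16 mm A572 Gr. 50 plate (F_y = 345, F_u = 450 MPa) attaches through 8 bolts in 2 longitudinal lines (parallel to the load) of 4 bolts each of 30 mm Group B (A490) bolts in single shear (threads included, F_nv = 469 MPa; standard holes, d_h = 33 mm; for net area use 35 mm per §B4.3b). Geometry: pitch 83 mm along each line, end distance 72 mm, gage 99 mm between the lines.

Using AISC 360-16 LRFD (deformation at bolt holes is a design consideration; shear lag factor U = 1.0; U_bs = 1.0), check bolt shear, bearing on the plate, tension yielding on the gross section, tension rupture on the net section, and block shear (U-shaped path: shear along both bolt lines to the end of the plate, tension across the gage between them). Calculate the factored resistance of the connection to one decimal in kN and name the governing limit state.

Bolt shear: A_b = π(30)²/4 = 706.86 mm². φR_n = 0.75 × 469 × 706.86 × 8 × 1 = 1989.1 kN.
Bearing (16 mm plate, F_u = 450 MPa): end bolts L_c = 72 − 33/2 = 55.5, R_n = min(1.2×55.5×16×450, 2.4×30×16×450) = 479.52 kN/bolt; interior L_c = 83 − 33 = 50, R_n = 432 kN/bolt. φR_n = 0.75 × (2×479.52 + 6×432) = 2663.3 kN.
Tension yield (gross): A_g = 303×16 = 4848 mm². φR_n = 0.90 × 345 × 4848 = 1505.3 kN.
Tension rupture (net): A_n = (303 − 2×35)×16 = 3728 mm² (U = 1.0, A_e = A_n). φR_n = 0.75 × 450 × 3728 = 1258.2 kN.
Block shear: shear path 2×[72+3×83] = 2×321 mm, A_gv = 10272, A_nv = 2×(321 − 3.5×35)×16 = 6352 mm²; tension across gage: (99 − 1×35)×16 = 1024 mm². R_n = min(0.6×450×6352, 0.6×345×10272) + 1.0×450×1024 = min(1715, 2126.3) + 460.8 = 2175.8 kN. φR_n = 0.75 × 2175.8 = 1631.9 kN.
Governing: min(1989.1, 2663.3, 1505.3, 1258.2, 1631.9) = 1258.2 kN → net-section rupture.

1258.2 kN (net-section rupture governs)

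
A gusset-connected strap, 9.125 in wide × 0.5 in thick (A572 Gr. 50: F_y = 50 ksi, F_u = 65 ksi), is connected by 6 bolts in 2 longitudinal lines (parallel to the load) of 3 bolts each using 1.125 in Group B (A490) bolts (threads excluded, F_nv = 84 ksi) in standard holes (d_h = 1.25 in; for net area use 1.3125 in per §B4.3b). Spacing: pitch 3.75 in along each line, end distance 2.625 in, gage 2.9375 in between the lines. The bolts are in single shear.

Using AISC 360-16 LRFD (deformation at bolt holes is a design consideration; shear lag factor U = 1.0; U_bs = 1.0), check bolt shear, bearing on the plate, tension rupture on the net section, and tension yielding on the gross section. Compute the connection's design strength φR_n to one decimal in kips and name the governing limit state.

158.4 kips (net-section rupture governs)

Bolt shear: A_b = π(1.125)²/4 = 0.99402 in². φR_n = 0.75 × 84 × 0.99402 × 6 × 1 = 375.7 kips.
Bearing (0.5 in plate, F_u = 65 ksi): end bolts L_c = 2.625 − 1.25/2 = 2, R_n = min(1.2×2×0.5×65, 2.4×1.125×0.5×65) = 78 kips/bolt; interior L_c = 3.75 − 1.25 = 2.5, R_n = 87.75 kips/bolt. φR_n = 0.75 × (2×78 + 4×87.75) = 380.3 kips.
Tension rupture (net): A_n = (9.125 − 2×1.3125)×0.5 = 3.25 in² (U = 1.0, A_e = A_n). φR_n = 0.75 × 65 × 3.25 = 158.4 kips.
Tension yield (gross): A_g = 9.125×0.5 = 4.5625 in². φR_n = 0.90 × 50 × 4.5625 = 205.3 kips.
Governing: min(375.7, 380.3, 158.4, 205.3) = 158.4 kips → net-section rupture.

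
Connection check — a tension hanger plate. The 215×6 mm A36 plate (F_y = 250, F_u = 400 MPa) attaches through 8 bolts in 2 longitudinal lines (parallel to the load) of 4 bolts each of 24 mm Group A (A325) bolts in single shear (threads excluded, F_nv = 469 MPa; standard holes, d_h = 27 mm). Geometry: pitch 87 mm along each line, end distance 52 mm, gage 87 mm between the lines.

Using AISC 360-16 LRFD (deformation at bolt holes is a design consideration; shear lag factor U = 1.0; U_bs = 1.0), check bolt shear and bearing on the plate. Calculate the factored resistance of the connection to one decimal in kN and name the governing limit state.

788.4 kN (bearing governs)

Bolt shear: A_b = π(24)²/4 = 452.39 mm². φR_n = 0.75 × 469 × 452.39 × 8 × 1 = 1273.0 kN.
Bearing (6 mm plate, F_u = 400 MPa): end bolts L_c = 52 − 27/2 = 38.5, R_n = min(1.2×38.5×6×400, 2.4×24×6×400) = 110.88 kN/bolt; interior L_c = 87 − 27 = 60, R_n = 138.24 kN/bolt. φR_n = 0.75 × (2×110.88 + 6×138.24) = 788.4 kN.
Governing: min(1273.0, 788.4) = 788.4 kN → bearing.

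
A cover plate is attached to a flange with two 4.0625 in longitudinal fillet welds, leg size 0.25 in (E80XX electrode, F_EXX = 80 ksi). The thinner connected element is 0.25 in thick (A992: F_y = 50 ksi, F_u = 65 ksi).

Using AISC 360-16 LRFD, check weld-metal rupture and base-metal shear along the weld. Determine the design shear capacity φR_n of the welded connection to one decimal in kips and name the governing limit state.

Weld metal: throat = 0.707×0.25 = 0.17675 in, L = 2×4.0625 = 8.125 in. φR_n = 0.75 × 0.6 × 80 × 0.17675 × 8.125 = 51.7 kips.
Base metal shear (0.25 in plate): yield φR_n = 1.0×0.6×50×0.25×8.125 = 60.9 kips; rupture φR_n = 0.75×0.6×65×0.25×8.125 = 59.4 kips; take 59.4 kips (rupture).
Governing: min(51.7, 59.4) = 51.7 kips → weld metal.

51.7 kips (weld metal governs)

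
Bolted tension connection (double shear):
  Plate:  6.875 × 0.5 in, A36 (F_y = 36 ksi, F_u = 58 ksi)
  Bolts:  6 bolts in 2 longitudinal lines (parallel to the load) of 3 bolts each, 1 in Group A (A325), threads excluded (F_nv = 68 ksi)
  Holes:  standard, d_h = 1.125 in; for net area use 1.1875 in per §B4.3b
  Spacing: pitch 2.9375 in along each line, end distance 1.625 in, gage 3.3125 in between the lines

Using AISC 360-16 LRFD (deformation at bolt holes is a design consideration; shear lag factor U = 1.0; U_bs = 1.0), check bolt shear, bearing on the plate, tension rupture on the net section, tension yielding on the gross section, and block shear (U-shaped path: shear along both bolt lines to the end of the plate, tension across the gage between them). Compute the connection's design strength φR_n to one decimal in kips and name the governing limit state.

97.9 kips (net-section rupture governs)

Bolt shear: A_b = π(1)²/4 = 0.7854 in². φR_n = 0.75 × 68 × 0.7854 × 6 × 2 = 480.7 kips.
Bearing (0.5 in plate, F_u = 58 ksi): end bolts L_c = 1.625 − 1.125/2 = 1.0625, R_n = min(1.2×1.0625×0.5×58, 2.4×1×0.5×58) = 36.975 kips/bolt; interior L_c = 2.9375 − 1.125 = 1.8125, R_n = 63.075 kips/bolt. φR_n = 0.75 × (2×36.975 + 4×63.075) = 244.7 kips.
Tension rupture (net): A_n = (6.875 − 2×1.1875)×0.5 = 2.25 in² (U = 1.0, A_e = A_n). φR_n = 0.75 × 58 × 2.25 = 97.9 kips.
Tension yield (gross): A_g = 6.875×0.5 = 3.4375 in². φR_n = 0.90 × 36 × 3.4375 = 111.4 kips.
Block shear: shear path 2×[1.625+2×2.9375] = 2×7.5 in, A_gv = 7.5, A_nv = 2×(7.5 − 2.5×1.1875)×0.5 = 4.5313 in²; tension across gage: (3.3125 − 1×1.1875)×0.5 = 1.0625 in². R_n = min(0.6×58×4.5313, 0.6×36×7.5) + 1.0×58×1.0625 = min(157.69, 162) + 61.625 = 219.32 kips. φR_n = 0.75 × 219.32 = 164.5 kips.
Governing: min(480.7, 244.7, 97.9, 111.4, 164.5) = 97.9 kips → net-section rupture.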